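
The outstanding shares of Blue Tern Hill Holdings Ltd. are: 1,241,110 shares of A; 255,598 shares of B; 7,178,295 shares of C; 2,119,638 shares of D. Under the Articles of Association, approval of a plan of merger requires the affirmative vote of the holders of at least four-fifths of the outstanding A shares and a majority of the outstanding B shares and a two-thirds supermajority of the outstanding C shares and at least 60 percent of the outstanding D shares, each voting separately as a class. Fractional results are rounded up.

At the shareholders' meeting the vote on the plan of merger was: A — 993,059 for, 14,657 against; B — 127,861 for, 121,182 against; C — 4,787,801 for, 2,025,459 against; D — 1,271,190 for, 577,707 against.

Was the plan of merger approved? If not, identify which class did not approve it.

A: 4/5 of 1241110 = 992888; 992,888 required, 993,059 in favor — approved.
B: a majority of 255598 is 127800; 127,800 required, 127,861 in favor — approved.
C: 2/3 of 7178295 = 4785530; 4,785,530 required, 4,787,801 in favor — approved.
D: 3/5 of 2119638 = 1271782.80, rounded up to 1271783; 1,271,783 required, 1,271,190 in favor — not approved.

Not approved — the D shares did not give the required vote.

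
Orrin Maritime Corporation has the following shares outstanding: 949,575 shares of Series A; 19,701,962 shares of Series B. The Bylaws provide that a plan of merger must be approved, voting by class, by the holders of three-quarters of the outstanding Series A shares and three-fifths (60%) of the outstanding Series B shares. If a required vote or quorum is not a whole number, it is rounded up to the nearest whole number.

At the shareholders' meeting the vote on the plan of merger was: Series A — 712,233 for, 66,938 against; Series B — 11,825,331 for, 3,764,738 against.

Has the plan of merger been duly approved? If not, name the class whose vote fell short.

Series A: 3/4 of 949575 = 712181.25, rounded up to 712182; 712,182 required, 712,233 in favor — approved.
Series B: 3/5 of 19701962 = 11821177.20, rounded up to 11821178; 11,821,178 required, 11,825,331 in favor — approved.

Approved — every class gave the required vote.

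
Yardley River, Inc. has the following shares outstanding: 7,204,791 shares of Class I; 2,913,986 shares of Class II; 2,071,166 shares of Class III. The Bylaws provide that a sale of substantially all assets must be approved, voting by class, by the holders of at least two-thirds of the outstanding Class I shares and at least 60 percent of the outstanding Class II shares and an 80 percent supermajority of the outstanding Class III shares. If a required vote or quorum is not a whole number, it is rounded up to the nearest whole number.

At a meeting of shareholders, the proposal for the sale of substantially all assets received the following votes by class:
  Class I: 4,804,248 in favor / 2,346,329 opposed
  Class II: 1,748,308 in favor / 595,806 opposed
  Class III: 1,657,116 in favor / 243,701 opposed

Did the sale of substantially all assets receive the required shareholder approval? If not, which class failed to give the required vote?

Class I: 2/3 of 7204791 = 4803194; 4,803,194 required, 4,804,248 in favor — approved.
Class II: 3/5 of 2913986 = 1748391.60, rounded up to 1748392; 1,748,392 required, 1,748,308 in favor — not approved.
Class III: 4/5 of 2071166 = 1656932.80, rounded up to 1656933; 1,656,933 required, 1,657,116 in favor — approved.

Not approved — the Class II shares did not give the required vote.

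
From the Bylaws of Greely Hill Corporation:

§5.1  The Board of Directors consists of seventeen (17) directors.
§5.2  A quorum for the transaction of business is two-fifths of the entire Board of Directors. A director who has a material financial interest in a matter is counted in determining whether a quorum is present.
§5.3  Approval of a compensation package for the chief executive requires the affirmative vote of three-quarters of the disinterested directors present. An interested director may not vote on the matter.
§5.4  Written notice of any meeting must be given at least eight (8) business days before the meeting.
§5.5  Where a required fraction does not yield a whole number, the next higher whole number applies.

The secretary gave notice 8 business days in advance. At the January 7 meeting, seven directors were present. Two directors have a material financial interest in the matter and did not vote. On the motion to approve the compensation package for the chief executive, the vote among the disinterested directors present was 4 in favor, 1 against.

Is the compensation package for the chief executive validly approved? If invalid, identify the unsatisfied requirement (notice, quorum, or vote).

Valid — all requirements satisfied.

Notice: 8 business days given; 8 required (8 ≥ 8). Satisfied.
Quorum: 7 present (interested directors count toward quorum); quorum is 7. Satisfied.
Vote: the compensation package for the chief executive requires three-fourths of the disinterested directors present (7 − 2 = 5). 3/4 of 5 = 3.75, rounded up to 4, so 4 affirmative votes are needed; 4 voted in favor. Satisfied.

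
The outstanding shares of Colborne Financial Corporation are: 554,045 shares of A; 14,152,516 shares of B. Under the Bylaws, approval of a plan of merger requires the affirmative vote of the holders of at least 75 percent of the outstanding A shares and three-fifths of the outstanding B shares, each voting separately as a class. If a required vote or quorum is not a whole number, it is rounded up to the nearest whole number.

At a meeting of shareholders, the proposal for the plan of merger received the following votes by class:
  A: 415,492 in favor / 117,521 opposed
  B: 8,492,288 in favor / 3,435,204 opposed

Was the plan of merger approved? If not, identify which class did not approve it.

A: 3/4 of 554045 = 415533.75, rounded up to 415534; 415,534 required, 415,492 in favor — not approved.
B: 3/5 of 14152516 = 8491509.60, rounded up to 8491510; 8,491,510 required, 8,492,288 in favor — approved.

Not approved — the A shares did not give the required vote.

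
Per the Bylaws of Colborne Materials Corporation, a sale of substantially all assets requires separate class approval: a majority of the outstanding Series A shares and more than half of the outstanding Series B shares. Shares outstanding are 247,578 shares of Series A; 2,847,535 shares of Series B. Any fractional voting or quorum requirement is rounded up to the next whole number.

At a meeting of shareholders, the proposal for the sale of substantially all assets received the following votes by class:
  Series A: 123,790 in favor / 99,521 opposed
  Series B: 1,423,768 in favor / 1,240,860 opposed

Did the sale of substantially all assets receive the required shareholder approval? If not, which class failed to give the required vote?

Series A: a majority of 247578 is 123790; 123,790 required, 123,790 in favor — approved.
Series B: a majority of 2847535 is 1423768; 1,423,768 required, 1,423,768 in favor — approved.

Approved — every class gave the required vote.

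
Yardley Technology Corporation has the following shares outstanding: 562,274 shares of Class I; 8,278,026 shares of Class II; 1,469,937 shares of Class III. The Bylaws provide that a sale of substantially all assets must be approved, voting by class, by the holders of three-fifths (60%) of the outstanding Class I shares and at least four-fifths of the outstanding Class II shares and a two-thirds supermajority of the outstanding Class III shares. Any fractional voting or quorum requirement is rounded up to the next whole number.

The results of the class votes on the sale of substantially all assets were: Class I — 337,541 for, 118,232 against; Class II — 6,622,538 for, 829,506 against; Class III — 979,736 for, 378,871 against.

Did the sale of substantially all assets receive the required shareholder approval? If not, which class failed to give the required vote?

Class I: 3/5 of 562274 = 337364.40, rounded up to 337365; 337,365 required, 337,541 in favor — approved.
Class II: 4/5 of 8278026 = 6622420.80, rounded up to 6622421; 6,622,421 required, 6,622,538 in favor — approved.
Class III: 2/3 of 1469937 = 979958; 979,958 required, 979,736 in favor — not approved.

Not approved — the Class III shares did not give the required vote.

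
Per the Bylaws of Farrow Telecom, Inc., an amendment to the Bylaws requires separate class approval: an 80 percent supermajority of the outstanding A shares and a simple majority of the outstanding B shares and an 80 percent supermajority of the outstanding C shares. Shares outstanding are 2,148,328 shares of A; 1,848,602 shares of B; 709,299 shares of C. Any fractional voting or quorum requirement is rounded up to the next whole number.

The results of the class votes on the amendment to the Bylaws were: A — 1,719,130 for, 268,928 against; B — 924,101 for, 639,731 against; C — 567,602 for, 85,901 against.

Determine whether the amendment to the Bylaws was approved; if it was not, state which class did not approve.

Not approved — the B shares did not give the required vote.

A: 4/5 of 2148328 = 1718662.40, rounded up to 1718663; 1,718,663 required, 1,719,130 in favor — approved.
B: a majority of 1848602 is 924302; 924,302 required, 924,101 in favor — not approved.
C: 4/5 of 709299 = 567439.20, rounded up to 567440; 567,440 required, 567,602 in favor — approved.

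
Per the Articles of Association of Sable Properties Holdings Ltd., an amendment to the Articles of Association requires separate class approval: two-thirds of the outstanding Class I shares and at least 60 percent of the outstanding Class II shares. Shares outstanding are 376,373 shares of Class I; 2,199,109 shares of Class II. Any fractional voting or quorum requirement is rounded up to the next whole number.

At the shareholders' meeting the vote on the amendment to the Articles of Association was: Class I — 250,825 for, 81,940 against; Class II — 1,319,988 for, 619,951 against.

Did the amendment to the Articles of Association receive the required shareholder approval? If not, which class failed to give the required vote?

Class I: 2/3 of 376373 = 250915.33, rounded up to 250916; 250,916 required, 250,825 in favor — not approved.
Class II: 3/5 of 2199109 = 1319465.40, rounded up to 1319466; 1,319,466 required, 1,319,988 in favor — approved.

Not approved — the Class I shares did not give the required vote.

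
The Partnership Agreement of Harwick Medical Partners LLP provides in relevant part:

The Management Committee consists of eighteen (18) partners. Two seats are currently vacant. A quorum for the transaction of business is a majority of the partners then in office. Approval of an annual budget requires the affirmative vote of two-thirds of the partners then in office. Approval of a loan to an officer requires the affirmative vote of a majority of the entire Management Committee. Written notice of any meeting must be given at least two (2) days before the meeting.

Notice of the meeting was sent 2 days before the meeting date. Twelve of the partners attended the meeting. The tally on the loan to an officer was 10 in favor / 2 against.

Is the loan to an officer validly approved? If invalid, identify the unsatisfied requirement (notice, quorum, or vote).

Valid — all requirements satisfied.

Notice: 2 days given; 2 required (2 ≥ 2). Satisfied.
Quorum: 12 present; quorum is 9. Satisfied.
Vote: the loan to an officer requires a majority of the entire Management Committee (18). A majority of 18 is 10, so 10 affirmative votes are needed; 10 voted in favor. Satisfied.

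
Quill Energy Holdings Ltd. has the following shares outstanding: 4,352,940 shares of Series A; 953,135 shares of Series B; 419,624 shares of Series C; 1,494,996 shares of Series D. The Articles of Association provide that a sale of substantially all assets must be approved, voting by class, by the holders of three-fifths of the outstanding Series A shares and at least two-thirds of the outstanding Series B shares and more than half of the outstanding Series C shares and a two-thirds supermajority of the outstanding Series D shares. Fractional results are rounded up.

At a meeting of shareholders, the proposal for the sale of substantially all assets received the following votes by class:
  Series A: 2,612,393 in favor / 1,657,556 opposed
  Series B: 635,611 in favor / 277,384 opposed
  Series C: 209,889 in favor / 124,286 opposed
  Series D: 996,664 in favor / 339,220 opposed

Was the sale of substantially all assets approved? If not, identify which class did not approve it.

Approved — every class gave the required vote.

Series A: 3/5 of 4352940 = 2611764; 2,611,764 required, 2,612,393 in favor — approved.
Series B: 2/3 of 953135 = 635423.33, rounded up to 635424; 635,424 required, 635,611 in favor — approved.
Series C: a majority of 419624 is 209813; 209,813 required, 209,889 in favor — approved.
Series D: 2/3 of 1494996 = 996664; 996,664 required, 996,664 in favor — approved.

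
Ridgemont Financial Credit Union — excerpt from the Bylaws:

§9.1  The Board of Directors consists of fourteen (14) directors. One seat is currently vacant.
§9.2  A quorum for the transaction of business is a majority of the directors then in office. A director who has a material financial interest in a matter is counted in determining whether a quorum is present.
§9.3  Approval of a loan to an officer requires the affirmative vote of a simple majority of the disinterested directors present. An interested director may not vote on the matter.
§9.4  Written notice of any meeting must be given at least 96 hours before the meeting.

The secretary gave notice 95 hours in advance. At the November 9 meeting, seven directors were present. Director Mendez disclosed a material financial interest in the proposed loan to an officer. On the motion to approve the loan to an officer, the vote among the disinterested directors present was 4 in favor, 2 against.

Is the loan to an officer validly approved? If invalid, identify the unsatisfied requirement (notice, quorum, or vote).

Invalid — notice requirement not satisfied.

Notice: 95 hours given; 96 required (95 < 96). Not satisfied.
Quorum: 7 present (interested directors count toward quorum); quorum is 7. Satisfied.
Vote: the loan to an officer requires a majority of the disinterested directors present (7 − 1 = 6). A majority of 6 is 4, so 4 affirmative votes are needed; 4 voted in favor. Satisfied.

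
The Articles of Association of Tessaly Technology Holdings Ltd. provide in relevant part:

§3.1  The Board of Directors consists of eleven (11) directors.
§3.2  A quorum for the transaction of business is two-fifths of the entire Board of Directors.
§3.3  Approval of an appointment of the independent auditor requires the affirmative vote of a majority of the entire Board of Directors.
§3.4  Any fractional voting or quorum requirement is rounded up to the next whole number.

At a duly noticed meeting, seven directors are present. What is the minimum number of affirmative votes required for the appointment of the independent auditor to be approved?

The appointment of the independent auditor requires a majority of the entire Board of Directors (11).
A majority of 11 is 6.

6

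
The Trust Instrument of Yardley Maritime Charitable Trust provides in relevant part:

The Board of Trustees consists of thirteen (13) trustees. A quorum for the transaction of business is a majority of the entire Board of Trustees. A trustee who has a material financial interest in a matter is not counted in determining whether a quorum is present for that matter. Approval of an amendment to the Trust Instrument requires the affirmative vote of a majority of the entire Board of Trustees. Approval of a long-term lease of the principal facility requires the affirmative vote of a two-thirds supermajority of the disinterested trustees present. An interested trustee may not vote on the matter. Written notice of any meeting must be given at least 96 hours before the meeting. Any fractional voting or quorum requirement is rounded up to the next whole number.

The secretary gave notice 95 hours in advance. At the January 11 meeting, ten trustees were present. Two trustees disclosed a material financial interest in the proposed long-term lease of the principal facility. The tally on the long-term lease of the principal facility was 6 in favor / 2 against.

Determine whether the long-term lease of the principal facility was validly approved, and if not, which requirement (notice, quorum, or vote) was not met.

Invalid — notice requirement not satisfied.

Notice: 95 hours given; 96 required (95 < 96). Not satisfied.
Quorum: 10 present, but the 2 interested trustees do not count, leaving 8. Quorum is 7. Satisfied.
Vote: the long-term lease of the principal facility requires two-thirds of the disinterested trustees present (10 − 2 = 8). 2/3 of 8 = 5.33, rounded up to 6, so 6 affirmative votes are needed; 6 voted in favor. Satisfied.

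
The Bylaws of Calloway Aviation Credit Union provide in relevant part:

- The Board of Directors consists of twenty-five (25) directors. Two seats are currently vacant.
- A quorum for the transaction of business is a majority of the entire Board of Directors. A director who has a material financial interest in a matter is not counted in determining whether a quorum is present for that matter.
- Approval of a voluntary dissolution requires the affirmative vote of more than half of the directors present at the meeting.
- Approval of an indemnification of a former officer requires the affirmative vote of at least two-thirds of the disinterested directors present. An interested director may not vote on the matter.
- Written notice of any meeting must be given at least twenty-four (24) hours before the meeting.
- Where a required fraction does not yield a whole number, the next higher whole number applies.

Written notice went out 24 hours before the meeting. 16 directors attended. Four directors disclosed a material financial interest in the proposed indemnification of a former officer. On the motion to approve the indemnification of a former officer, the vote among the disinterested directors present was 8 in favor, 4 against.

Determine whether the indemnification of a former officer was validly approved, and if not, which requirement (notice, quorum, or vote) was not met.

Notice: 24 hours given; 24 required (24 ≥ 24). Satisfied.
Quorum: 16 present, but the 4 interested directors do not count, leaving 12. Quorum is 13. Not satisfied.
Vote: the indemnification of a former officer requires two-thirds of the disinterested directors present (16 − 4 = 12). 2/3 of 12 = 8, so 8 affirmative votes are needed; 8 voted in favor. Satisfied. (Moot — without a quorum no business can be validly transacted.)

Invalid — quorum requirement not satisfied.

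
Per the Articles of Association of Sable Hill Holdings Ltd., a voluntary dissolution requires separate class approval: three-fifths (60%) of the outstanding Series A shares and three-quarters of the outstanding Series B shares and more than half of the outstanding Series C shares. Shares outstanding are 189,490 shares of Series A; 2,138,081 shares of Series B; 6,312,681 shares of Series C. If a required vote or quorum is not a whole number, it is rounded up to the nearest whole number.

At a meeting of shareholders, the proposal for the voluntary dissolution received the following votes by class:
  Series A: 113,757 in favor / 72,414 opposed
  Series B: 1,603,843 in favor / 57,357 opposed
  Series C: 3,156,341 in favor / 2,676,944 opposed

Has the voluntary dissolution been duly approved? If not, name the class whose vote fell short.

Series A: 3/5 of 189490 = 113694; 113,694 required, 113,757 in favor — approved.
Series B: 3/4 of 2138081 = 1603560.75, rounded up to 1603561; 1,603,561 required, 1,603,843 in favor — approved.
Series C: a majority of 6312681 is 3156341; 3,156,341 required, 3,156,341 in favor — approved.

Approved — every class gave the required vote.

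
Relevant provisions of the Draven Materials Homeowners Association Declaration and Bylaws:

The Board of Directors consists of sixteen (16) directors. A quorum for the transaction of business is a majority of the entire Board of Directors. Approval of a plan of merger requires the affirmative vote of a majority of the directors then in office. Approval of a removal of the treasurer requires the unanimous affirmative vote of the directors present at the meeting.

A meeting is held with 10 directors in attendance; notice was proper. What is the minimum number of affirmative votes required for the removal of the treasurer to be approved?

The removal of the treasurer requires the unanimous vote of the directors present (10).
Unanimous means all 10.

10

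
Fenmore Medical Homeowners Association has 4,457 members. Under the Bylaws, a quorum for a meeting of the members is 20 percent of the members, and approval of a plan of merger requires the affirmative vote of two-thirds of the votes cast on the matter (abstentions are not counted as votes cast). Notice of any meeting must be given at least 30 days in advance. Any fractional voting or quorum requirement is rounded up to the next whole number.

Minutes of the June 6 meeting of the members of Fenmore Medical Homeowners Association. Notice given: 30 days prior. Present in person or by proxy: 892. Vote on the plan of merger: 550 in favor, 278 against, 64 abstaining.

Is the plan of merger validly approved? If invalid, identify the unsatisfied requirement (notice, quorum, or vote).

Invalid — vote requirement not satisfied.

Notice: 30 days given; 30 required. Satisfied.
Quorum: 20% of 4,457 = 891.40, rounded up to 892; 892 present. Satisfied.
Vote: requires two-thirds of the votes cast (892 − 64 abstaining = 828); 2/3 of 828 = 552, so 552 needed; 550 in favor. Not satisfied.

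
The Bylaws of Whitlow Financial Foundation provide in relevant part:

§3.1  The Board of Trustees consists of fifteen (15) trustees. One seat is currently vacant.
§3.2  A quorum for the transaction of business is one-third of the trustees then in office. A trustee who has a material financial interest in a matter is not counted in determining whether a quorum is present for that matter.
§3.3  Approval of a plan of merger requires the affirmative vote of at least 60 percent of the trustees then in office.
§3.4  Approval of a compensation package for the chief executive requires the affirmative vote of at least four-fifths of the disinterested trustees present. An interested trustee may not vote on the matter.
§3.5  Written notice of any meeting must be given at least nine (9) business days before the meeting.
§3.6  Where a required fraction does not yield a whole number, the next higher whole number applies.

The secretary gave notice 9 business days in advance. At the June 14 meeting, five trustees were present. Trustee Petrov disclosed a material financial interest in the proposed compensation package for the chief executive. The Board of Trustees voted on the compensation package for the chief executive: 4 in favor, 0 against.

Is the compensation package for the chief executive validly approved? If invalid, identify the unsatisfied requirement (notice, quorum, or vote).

Invalid — quorum requirement not satisfied.

Notice: 9 business days given; 9 required (9 ≥ 9). Satisfied.
Quorum: 5 present, but the 1 interested trustee does not count, leaving 4. Quorum is 5. Not satisfied.
Vote: the compensation package for the chief executive requires four-fifths of the disinterested trustees present (5 − 1 = 4). 4/5 of 4 = 3.20, rounded up to 4, so 4 affirmative votes are needed; 4 voted in favor. Satisfied. (Moot — without a quorum no business can be validly transacted.)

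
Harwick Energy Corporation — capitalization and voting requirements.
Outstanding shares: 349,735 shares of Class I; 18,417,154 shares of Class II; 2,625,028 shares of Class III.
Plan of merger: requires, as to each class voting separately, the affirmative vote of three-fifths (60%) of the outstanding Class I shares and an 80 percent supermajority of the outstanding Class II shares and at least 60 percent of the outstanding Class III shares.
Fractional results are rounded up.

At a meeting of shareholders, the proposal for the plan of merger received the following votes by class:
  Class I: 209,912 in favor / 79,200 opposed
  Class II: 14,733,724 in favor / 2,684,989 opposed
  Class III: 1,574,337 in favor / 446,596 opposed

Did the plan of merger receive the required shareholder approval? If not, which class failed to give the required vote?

Not approved — the Class III shares did not give the required vote.

Class I: 3/5 of 349735 = 209841; 209,841 required, 209,912 in favor — approved.
Class II: 4/5 of 18417154 = 14733723.20, rounded up to 14733724; 14,733,724 required, 14,733,724 in favor — approved.
Class III: 3/5 of 2625028 = 1575016.80, rounded up to 1575017; 1,575,017 required, 1,574,337 in favor — not approved.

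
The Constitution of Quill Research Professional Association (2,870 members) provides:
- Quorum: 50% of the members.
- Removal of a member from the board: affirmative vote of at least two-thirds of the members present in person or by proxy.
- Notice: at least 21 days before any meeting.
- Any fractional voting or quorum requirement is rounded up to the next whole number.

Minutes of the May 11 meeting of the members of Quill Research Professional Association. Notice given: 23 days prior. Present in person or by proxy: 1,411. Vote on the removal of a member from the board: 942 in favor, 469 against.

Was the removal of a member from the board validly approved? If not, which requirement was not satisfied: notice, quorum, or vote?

Notice: 23 days given; 21 required. Satisfied.
Quorum: 50% of 2,870 = 1,435; 1,411 present. Not satisfied.
Vote: requires two-thirds of those present (1,411); 2/3 of 1411 = 940.67, rounded up to 941, so 941 needed; 942 in favor. Satisfied.

Invalid — quorum requirement not satisfied.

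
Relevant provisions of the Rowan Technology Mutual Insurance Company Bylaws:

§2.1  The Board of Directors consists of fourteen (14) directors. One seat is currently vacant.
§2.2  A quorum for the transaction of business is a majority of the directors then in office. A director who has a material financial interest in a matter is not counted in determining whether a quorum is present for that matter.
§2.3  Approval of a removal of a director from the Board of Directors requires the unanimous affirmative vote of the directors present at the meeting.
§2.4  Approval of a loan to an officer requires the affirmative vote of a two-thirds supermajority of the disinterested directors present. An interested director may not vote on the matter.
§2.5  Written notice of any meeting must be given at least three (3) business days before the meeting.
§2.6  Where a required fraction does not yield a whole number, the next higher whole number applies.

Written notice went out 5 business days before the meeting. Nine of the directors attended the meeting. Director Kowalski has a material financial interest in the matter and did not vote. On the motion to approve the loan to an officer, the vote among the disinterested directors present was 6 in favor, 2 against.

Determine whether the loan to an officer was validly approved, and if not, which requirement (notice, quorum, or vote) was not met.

Valid — all requirements satisfied.

Notice: 5 business days given; 3 required (5 ≥ 3). Satisfied.
Quorum: 9 present, but the 1 interested director does not count, leaving 8. Quorum is 7. Satisfied.
Vote: the loan to an officer requires two-thirds of the disinterested directors present (9 − 1 = 8). 2/3 of 8 = 5.33, rounded up to 6, so 6 affirmative votes are needed; 6 voted in favor. Satisfied.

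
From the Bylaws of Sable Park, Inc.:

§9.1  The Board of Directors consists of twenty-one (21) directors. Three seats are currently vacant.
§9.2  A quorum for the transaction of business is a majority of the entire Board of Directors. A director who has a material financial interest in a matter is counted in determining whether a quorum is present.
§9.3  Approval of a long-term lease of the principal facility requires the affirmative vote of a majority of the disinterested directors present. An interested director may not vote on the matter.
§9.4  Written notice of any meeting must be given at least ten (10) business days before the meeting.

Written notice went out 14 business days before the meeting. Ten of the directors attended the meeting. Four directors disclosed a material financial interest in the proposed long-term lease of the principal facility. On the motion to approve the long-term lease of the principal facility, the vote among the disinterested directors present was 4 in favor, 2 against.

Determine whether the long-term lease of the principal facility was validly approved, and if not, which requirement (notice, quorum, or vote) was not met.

Notice: 14 business days given; 10 required (14 ≥ 10). Satisfied.
Quorum: 10 present (interested directors count toward quorum); quorum is 11. Not satisfied.
Vote: the long-term lease of the principal facility requires a majority of the disinterested directors present (10 − 4 = 6). A majority of 6 is 4, so 4 affirmative votes are needed; 4 voted in favor. Satisfied. (Moot — without a quorum no business can be validly transacted.)

Invalid — quorum requirement not satisfied.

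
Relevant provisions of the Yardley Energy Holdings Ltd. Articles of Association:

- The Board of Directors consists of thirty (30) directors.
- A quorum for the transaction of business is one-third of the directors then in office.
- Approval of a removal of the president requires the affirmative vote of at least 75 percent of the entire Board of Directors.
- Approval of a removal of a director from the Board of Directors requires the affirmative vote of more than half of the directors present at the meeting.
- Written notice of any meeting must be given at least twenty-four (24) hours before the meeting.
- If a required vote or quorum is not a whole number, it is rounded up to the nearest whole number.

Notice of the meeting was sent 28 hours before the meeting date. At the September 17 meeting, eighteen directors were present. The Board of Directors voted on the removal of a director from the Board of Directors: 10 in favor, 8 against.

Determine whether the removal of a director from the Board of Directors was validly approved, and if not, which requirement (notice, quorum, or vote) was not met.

Notice: 28 hours given; 24 required (28 ≥ 24). Satisfied.
Quorum: 18 present; quorum is 10. Satisfied.
Vote: the removal of a director from the Board of Directors requires a majority of the directors present (18). A majority of 18 is 10, so 10 affirmative votes are needed; 10 voted in favor. Satisfied.

Valid — all requirements satisfied.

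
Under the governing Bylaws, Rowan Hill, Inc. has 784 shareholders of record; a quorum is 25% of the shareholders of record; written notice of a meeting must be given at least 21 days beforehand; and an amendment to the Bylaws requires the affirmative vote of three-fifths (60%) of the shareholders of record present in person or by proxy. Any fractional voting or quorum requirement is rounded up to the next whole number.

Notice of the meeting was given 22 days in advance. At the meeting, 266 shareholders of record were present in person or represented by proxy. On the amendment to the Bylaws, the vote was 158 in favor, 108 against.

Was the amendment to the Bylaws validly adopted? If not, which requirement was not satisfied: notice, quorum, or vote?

Invalid — vote requirement not satisfied.

Notice: 22 days given; 21 required. Satisfied.
Quorum: 25% of 784 = 196; 266 present. Satisfied.
Vote: requires three-fifths of those present (266); 3/5 of 266 = 159.60, rounded up to 160, so 160 needed; 158 in favor. Not satisfied.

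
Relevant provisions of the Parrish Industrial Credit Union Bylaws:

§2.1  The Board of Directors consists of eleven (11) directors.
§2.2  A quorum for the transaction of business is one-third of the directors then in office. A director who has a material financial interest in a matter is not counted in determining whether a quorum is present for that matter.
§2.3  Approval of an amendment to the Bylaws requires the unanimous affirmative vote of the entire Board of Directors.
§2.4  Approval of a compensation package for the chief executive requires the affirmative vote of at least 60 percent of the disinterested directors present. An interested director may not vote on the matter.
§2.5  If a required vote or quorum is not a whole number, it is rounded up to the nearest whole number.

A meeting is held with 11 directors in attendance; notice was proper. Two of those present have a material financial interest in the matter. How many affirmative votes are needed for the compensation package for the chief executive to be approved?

The compensation package for the chief executive requires three-fifths of the disinterested directors present (11 − 2 = 9).
3/5 of 9 = 5.40, rounded up to 6.

6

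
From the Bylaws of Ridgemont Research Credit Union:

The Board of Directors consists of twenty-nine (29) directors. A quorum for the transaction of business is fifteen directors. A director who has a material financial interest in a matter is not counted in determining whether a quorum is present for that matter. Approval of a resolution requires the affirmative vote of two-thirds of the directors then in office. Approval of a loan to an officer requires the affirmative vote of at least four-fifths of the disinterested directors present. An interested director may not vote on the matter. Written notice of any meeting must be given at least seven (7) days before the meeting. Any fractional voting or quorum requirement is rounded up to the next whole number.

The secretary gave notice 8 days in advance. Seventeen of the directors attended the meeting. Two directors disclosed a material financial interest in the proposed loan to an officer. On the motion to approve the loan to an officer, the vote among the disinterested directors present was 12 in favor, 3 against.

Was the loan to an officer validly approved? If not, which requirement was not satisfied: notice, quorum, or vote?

Notice: 8 days given; 7 required (8 ≥ 7). Satisfied.
Quorum: 17 present, but the 2 interested directors do not count, leaving 15. Quorum is 15. Satisfied.
Vote: the loan to an officer requires four-fifths of the disinterested directors present (17 − 2 = 15). 4/5 of 15 = 12, so 12 affirmative votes are needed; 12 voted in favor. Satisfied.

Valid — all requirements satisfied.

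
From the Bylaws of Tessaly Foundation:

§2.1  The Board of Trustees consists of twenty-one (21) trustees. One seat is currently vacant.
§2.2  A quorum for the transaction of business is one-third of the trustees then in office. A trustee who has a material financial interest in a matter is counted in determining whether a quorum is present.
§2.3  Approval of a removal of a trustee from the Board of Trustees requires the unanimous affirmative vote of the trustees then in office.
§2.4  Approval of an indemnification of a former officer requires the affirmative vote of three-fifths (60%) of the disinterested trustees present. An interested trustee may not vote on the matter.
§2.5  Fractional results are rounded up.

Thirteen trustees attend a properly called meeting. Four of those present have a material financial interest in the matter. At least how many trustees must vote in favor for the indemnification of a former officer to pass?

The indemnification of a former officer requires three-fifths of the disinterested trustees present (13 − 4 = 9).
3/5 of 9 = 5.40, rounded up to 6.

6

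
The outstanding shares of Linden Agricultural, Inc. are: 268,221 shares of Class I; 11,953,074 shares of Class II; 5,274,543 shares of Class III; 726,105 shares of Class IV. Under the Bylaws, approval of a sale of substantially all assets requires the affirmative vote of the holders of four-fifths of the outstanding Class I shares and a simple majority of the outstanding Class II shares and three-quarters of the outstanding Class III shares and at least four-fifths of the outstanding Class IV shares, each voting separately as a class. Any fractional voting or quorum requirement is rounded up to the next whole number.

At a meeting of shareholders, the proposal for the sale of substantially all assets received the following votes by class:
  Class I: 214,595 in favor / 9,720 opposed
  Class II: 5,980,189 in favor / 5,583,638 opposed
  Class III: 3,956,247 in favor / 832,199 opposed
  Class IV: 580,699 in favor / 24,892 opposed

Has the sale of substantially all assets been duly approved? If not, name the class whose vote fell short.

Class I: 4/5 of 268221 = 214576.80, rounded up to 214577; 214,577 required, 214,595 in favor — approved.
Class II: a majority of 11953074 is 5976538; 5,976,538 required, 5,980,189 in favor — approved.
Class III: 3/4 of 5274543 = 3955907.25, rounded up to 3955908; 3,955,908 required, 3,956,247 in favor — approved.
Class IV: 4/5 of 726105 = 580884; 580,884 required, 580,699 in favor — not approved.

Not approved — the Class IV shares did not give the required vote.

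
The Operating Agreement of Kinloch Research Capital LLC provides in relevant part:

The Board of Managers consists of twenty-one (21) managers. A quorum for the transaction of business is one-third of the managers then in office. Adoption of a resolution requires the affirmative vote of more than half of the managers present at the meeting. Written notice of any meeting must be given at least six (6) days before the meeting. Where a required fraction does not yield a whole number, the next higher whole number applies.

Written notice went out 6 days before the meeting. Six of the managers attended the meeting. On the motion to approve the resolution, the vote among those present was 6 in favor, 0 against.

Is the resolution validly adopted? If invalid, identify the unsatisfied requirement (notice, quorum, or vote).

Invalid — quorum requirement not satisfied.

Notice: 6 days given; 6 required (6 ≥ 6). Satisfied.
Quorum: 6 present; quorum is 7. Not satisfied.
Vote: the resolution requires a majority of the managers present (6). A majority of 6 is 4, so 4 affirmative votes are needed; 6 voted in favor. Satisfied. (Moot — without a quorum no business can be validly transacted.)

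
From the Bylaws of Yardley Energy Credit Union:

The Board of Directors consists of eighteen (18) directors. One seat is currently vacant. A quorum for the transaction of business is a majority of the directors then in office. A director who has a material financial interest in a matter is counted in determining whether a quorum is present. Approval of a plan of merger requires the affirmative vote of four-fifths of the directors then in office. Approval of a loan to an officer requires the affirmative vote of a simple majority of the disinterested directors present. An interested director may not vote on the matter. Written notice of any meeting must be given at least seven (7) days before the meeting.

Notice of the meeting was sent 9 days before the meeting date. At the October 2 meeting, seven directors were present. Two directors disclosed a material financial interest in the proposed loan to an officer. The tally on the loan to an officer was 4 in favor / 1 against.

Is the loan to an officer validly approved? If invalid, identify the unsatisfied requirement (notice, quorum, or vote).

Notice: 9 days given; 7 required (9 ≥ 7). Satisfied.
Quorum: 7 present (interested directors count toward quorum); quorum is 9. Not satisfied.
Vote: the loan to an officer requires a majority of the disinterested directors present (7 − 2 = 5). A majority of 5 is 3, so 3 affirmative votes are needed; 4 voted in favor. Satisfied. (Moot — without a quorum no business can be validly transacted.)

Invalid — quorum requirement not satisfied.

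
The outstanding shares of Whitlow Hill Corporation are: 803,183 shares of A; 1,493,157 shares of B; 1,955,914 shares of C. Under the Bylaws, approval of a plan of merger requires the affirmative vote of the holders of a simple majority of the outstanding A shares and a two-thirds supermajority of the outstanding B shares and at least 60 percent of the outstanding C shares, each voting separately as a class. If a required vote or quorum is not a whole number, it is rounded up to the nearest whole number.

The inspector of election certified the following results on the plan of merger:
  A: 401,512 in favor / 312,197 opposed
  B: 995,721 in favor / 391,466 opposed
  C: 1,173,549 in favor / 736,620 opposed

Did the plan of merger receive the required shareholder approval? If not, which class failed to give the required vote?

Not approved — the A shares did not give the required vote.

A: a majority of 803183 is 401592; 401,592 required, 401,512 in favor — not approved.
B: 2/3 of 1493157 = 995438; 995,438 required, 995,721 in favor — approved.
C: 3/5 of 1955914 = 1173548.40, rounded up to 1173549; 1,173,549 required, 1,173,549 in favor — approved.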